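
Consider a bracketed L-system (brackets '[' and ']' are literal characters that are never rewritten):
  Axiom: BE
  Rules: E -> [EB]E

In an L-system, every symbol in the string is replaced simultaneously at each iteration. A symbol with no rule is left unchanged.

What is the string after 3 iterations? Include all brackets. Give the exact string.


Step 0: BE
Step 1: B[EB]E
Step 2: B[[EB]EB][EB]E
Step 3: B[[[EB]EB][EB]EB][[EB]EB][EB]E

Answer: B[[[EB]EB][EB]EB][[EB]EB][EB]E


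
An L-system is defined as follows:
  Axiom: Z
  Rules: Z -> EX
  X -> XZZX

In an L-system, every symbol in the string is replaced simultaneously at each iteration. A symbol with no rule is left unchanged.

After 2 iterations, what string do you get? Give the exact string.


Answer: EXZZX

Derivation:
Step 0: Z
Step 1: EX
Step 2: EXZZX


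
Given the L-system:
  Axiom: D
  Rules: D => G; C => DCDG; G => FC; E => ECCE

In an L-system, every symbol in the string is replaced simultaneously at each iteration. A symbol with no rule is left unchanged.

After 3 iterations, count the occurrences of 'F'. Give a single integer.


Answer: 1

Derivation:
Step 0: D  (0 'F')
Step 1: G  (0 'F')
Step 2: FC  (1 'F')
Step 3: FDCDG  (1 'F')


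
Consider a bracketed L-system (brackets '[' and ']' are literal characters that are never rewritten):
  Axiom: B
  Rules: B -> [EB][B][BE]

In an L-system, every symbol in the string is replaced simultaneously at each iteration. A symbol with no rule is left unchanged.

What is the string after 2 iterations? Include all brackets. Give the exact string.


Answer: [E[EB][B][BE]][[EB][B][BE]][[EB][B][BE]E]

Derivation:
Step 0: B
Step 1: [EB][B][BE]
Step 2: [E[EB][B][BE]][[EB][B][BE]][[EB][B][BE]E]


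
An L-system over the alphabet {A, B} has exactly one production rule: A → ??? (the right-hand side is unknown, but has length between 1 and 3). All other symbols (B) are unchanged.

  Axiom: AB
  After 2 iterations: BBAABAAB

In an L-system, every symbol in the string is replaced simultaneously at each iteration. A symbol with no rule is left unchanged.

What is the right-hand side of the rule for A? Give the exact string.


Trying A → BAA:
  Step 0: AB
  Step 1: BAAB
  Step 2: BBAABAAB
Matches the given result.

Answer: BAA


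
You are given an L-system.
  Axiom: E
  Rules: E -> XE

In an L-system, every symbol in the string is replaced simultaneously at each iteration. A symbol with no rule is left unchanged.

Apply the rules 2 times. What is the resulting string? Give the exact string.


Answer: XXE

Derivation:
Step 0: E
Step 1: XE
Step 2: XXE


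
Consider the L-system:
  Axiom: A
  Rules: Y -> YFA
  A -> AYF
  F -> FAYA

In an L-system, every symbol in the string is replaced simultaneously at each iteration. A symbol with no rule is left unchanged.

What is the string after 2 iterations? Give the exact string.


Step 0: A
Step 1: AYF
Step 2: AYFYFAFAYA

Answer: AYFYFAFAYA


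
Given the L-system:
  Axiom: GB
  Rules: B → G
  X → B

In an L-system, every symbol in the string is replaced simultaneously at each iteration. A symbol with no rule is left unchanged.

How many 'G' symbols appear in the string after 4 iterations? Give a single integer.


Step 0: GB  (1 'G')
Step 1: GG  (2 'G')
Step 2: GG  (2 'G')
Step 3: GG  (2 'G')
Step 4: GG  (2 'G')

Answer: 2


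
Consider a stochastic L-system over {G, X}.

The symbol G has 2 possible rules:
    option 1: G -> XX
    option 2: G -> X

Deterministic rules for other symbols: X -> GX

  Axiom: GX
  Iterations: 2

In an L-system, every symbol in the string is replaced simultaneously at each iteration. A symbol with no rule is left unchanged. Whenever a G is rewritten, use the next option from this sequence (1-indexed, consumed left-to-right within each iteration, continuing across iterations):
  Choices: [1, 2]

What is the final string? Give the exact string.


Answer: GXGXXGX

Derivation:
Step 0: GX
Step 1: XXGX  (used choices [1])
Step 2: GXGXXGX  (used choices [2])


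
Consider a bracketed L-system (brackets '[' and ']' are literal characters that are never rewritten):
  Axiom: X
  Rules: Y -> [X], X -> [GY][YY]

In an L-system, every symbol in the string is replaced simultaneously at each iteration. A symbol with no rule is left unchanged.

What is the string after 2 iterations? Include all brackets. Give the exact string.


Answer: [G[X]][[X][X]]

Derivation:
Step 0: X
Step 1: [GY][YY]
Step 2: [G[X]][[X][X]]


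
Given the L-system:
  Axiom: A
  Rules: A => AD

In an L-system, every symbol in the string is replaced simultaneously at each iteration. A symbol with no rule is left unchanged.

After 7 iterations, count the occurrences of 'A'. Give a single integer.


Step 0: A  (1 'A')
Step 1: AD  (1 'A')
Step 2: ADD  (1 'A')
Step 3: ADDD  (1 'A')
Step 4: ADDDD  (1 'A')
Step 5: ADDDDD  (1 'A')
Step 6: ADDDDDD  (1 'A')
Step 7: ADDDDDDD  (1 'A')

Answer: 1


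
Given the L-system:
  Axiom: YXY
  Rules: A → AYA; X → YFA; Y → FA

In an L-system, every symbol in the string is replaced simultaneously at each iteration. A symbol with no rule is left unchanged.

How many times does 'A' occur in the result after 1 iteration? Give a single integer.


Answer: 3

Derivation:
Step 0: YXY  (0 'A')
Step 1: FAYFAFA  (3 'A')


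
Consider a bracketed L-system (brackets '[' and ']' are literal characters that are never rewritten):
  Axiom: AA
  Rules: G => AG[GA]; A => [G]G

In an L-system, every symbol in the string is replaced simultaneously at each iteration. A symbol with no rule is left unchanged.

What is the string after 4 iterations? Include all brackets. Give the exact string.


Answer: [[AG[GA]]AG[GA][G]GAG[GA][AG[GA][G]G][[G]GAG[GA][AG[GA][G]G][AG[GA]]AG[GA]]][AG[GA]]AG[GA][G]GAG[GA][AG[GA][G]G][[G]GAG[GA][AG[GA][G]G][AG[GA]]AG[GA]][[AG[GA]]AG[GA][G]GAG[GA][AG[GA][G]G][[G]GAG[GA][AG[GA][G]G][AG[GA]]AG[GA]]][AG[GA]]AG[GA][G]GAG[GA][AG[GA][G]G][[G]GAG[GA][AG[GA][G]G][AG[GA]]AG[GA]]

Derivation:
Step 0: AA
Step 1: [G]G[G]G
Step 2: [AG[GA]]AG[GA][AG[GA]]AG[GA]
Step 3: [[G]GAG[GA][AG[GA][G]G]][G]GAG[GA][AG[GA][G]G][[G]GAG[GA][AG[GA][G]G]][G]GAG[GA][AG[GA][G]G]
Step 4: [[AG[GA]]AG[GA][G]GAG[GA][AG[GA][G]G][[G]GAG[GA][AG[GA][G]G][AG[GA]]AG[GA]]][AG[GA]]AG[GA][G]GAG[GA][AG[GA][G]G][[G]GAG[GA][AG[GA][G]G][AG[GA]]AG[GA]][[AG[GA]]AG[GA][G]GAG[GA][AG[GA][G]G][[G]GAG[GA][AG[GA][G]G][AG[GA]]AG[GA]]][AG[GA]]AG[GA][G]GAG[GA][AG[GA][G]G][[G]GAG[GA][AG[GA][G]G][AG[GA]]AG[GA]]


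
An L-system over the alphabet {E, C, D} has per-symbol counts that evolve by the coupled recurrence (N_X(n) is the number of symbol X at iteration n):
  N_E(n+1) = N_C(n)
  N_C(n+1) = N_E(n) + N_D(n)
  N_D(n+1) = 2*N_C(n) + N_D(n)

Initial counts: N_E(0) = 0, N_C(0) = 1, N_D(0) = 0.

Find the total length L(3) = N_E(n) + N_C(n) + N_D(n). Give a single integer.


Step 0: N_E=0, N_C=1, N_D=0, L=1
Step 1: N_E=1, N_C=0, N_D=2, L=3
Step 2: N_E=0, N_C=3, N_D=2, L=5
Step 3: N_E=3, N_C=2, N_D=8, L=13

Answer: 13


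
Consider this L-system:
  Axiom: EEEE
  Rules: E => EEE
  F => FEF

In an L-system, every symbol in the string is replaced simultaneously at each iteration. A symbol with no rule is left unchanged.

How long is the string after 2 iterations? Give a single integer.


Step 0: length = 4
Step 1: length = 12
Step 2: length = 36

Answer: 36


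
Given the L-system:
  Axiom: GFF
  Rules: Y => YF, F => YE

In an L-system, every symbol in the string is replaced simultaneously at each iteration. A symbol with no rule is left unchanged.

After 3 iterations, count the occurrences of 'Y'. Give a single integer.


Answer: 4

Derivation:
Step 0: GFF  (0 'Y')
Step 1: GYEYE  (2 'Y')
Step 2: GYFEYFE  (2 'Y')
Step 3: GYFYEEYFYEE  (4 'Y')


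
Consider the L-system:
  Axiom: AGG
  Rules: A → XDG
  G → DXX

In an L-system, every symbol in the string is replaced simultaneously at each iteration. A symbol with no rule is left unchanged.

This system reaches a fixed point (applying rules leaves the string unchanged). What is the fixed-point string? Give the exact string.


Answer: XDDXXDXXDXX

Derivation:
Step 0: AGG
Step 1: XDGDXXDXX
Step 2: XDDXXDXXDXX
Step 3: XDDXXDXXDXX  (unchanged — fixed point at step 2)


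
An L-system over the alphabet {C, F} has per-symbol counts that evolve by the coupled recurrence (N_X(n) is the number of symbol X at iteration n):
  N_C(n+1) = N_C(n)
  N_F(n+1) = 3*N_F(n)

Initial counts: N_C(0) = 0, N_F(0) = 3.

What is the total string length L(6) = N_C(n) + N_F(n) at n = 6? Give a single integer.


Step 0: N_C=0, N_F=3, L=3
Step 1: N_C=0, N_F=9, L=9
Step 2: N_C=0, N_F=27, L=27
Step 3: N_C=0, N_F=81, L=81
Step 4: N_C=0, N_F=243, L=243
Step 5: N_C=0, N_F=729, L=729
Step 6: N_C=0, N_F=2187, L=2187

Answer: 2187


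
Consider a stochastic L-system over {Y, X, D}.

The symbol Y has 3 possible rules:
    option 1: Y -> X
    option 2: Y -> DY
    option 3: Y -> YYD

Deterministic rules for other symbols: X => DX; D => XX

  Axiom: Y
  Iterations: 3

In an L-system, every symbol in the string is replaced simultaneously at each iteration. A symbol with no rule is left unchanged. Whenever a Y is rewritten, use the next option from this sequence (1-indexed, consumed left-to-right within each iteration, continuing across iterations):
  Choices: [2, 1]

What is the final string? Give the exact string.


Step 0: Y
Step 1: DY  (used choices [2])
Step 2: XXX  (used choices [1])
Step 3: DXDXDX  (used choices [])

Answer: DXDXDX


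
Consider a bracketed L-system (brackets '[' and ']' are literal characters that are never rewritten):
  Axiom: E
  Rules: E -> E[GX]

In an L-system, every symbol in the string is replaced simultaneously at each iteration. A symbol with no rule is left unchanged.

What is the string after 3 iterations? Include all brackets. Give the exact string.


Answer: E[GX][GX][GX]

Derivation:
Step 0: E
Step 1: E[GX]
Step 2: E[GX][GX]
Step 3: E[GX][GX][GX]


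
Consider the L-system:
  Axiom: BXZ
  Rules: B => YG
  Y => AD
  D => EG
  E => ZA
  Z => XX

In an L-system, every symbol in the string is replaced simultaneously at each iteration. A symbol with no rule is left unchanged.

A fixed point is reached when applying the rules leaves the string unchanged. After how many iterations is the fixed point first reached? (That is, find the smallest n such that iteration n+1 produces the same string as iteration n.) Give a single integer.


Answer: 5

Derivation:
Step 0: BXZ
Step 1: YGXXX
Step 2: ADGXXX
Step 3: AEGGXXX
Step 4: AZAGGXXX
Step 5: AXXAGGXXX
Step 6: AXXAGGXXX  (unchanged — fixed point at step 5)


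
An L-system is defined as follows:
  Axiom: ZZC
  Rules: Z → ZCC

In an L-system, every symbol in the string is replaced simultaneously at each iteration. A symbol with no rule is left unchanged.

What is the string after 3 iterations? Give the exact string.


Step 0: ZZC
Step 1: ZCCZCCC
Step 2: ZCCCCZCCCCC
Step 3: ZCCCCCCZCCCCCCC

Answer: ZCCCCCCZCCCCCCC


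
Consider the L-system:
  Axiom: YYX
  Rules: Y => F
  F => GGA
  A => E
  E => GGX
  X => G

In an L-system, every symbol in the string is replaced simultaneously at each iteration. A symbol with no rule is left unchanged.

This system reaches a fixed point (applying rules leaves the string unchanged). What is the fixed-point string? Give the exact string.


Answer: GGGGGGGGGGG

Derivation:
Step 0: YYX
Step 1: FFG
Step 2: GGAGGAG
Step 3: GGEGGEG
Step 4: GGGGXGGGGXG
Step 5: GGGGGGGGGGG
Step 6: GGGGGGGGGGG  (unchanged — fixed point at step 5)


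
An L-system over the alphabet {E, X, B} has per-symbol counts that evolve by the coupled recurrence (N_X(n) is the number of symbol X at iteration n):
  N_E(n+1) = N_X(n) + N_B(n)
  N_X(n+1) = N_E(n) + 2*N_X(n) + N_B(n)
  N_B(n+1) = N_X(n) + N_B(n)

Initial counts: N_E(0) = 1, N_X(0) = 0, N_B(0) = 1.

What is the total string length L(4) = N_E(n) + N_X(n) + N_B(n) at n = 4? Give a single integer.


Step 0: N_E=1, N_X=0, N_B=1, L=2
Step 1: N_E=1, N_X=2, N_B=1, L=4
Step 2: N_E=3, N_X=6, N_B=3, L=12
Step 3: N_E=9, N_X=18, N_B=9, L=36
Step 4: N_E=27, N_X=54, N_B=27, L=108

Answer: 108


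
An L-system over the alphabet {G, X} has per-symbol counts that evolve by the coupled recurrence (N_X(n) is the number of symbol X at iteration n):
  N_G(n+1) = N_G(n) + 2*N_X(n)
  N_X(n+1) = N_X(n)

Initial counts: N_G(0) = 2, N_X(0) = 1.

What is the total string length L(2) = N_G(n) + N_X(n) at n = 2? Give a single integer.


Step 0: N_G=2, N_X=1, L=3
Step 1: N_G=4, N_X=1, L=5
Step 2: N_G=6, N_X=1, L=7

Answer: 7


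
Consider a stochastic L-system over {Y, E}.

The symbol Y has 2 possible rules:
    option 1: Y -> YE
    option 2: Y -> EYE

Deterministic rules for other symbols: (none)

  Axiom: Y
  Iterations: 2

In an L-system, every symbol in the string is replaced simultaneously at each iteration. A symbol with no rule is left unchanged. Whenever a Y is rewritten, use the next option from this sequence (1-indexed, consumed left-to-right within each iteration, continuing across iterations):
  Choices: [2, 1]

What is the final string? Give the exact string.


Answer: EYEE

Derivation:
Step 0: Y
Step 1: EYE  (used choices [2])
Step 2: EYEE  (used choices [1])


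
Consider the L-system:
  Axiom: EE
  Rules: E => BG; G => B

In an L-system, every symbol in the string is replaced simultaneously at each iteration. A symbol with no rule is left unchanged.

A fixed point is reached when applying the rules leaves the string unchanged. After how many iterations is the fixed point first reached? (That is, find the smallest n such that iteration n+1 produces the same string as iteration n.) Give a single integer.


Step 0: EE
Step 1: BGBG
Step 2: BBBB
Step 3: BBBB  (unchanged — fixed point at step 2)

Answer: 2


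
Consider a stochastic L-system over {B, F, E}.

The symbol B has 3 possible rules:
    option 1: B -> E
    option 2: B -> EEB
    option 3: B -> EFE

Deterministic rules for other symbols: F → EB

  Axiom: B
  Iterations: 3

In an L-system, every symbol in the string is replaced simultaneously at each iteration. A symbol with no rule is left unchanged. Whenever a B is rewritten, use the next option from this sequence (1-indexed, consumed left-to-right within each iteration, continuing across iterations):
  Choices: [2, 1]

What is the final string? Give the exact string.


Answer: EEE

Derivation:
Step 0: B
Step 1: EEB  (used choices [2])
Step 2: EEE  (used choices [1])
Step 3: EEE  (used choices [])


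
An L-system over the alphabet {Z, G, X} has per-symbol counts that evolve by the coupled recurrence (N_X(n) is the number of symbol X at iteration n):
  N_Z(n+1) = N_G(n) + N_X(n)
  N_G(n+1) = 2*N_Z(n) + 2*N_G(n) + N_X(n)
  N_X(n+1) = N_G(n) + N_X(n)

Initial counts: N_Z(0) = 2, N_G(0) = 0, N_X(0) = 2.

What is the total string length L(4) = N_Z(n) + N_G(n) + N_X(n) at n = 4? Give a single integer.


Answer: 370

Derivation:
Step 0: N_Z=2, N_G=0, N_X=2, L=4
Step 1: N_Z=2, N_G=6, N_X=2, L=10
Step 2: N_Z=8, N_G=18, N_X=8, L=34
Step 3: N_Z=26, N_G=60, N_X=26, L=112
Step 4: N_Z=86, N_G=198, N_X=86, L=370


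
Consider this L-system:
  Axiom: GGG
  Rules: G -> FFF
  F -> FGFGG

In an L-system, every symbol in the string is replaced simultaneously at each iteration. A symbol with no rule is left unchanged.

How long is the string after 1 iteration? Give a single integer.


Step 0: length = 3
Step 1: length = 9

Answer: 9


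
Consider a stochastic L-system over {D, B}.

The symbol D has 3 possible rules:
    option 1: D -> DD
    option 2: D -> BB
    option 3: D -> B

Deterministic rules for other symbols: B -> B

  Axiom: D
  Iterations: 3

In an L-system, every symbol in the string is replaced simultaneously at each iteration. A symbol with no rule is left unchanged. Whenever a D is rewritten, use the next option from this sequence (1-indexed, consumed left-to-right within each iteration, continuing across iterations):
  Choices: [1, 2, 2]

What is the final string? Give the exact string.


Step 0: D
Step 1: DD  (used choices [1])
Step 2: BBBB  (used choices [2, 2])
Step 3: BBBB  (used choices [])

Answer: BBBB


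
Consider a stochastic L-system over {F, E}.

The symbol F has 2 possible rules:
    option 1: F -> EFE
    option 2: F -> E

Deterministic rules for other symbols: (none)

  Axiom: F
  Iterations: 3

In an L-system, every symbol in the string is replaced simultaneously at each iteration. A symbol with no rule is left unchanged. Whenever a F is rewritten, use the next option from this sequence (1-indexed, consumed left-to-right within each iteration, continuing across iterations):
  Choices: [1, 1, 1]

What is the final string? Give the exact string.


Answer: EEEFEEE

Derivation:
Step 0: F
Step 1: EFE  (used choices [1])
Step 2: EEFEE  (used choices [1])
Step 3: EEEFEEE  (used choices [1])


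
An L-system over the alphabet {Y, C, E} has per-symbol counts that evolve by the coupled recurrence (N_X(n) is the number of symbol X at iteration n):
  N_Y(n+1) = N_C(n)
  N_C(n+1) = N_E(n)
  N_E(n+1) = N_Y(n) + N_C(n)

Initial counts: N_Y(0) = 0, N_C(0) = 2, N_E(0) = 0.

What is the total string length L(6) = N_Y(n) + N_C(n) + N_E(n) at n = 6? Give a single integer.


Answer: 14

Derivation:
Step 0: N_Y=0, N_C=2, N_E=0, L=2
Step 1: N_Y=2, N_C=0, N_E=2, L=4
Step 2: N_Y=0, N_C=2, N_E=2, L=4
Step 3: N_Y=2, N_C=2, N_E=2, L=6
Step 4: N_Y=2, N_C=2, N_E=4, L=8
Step 5: N_Y=2, N_C=4, N_E=4, L=10
Step 6: N_Y=4, N_C=4, N_E=6, L=14


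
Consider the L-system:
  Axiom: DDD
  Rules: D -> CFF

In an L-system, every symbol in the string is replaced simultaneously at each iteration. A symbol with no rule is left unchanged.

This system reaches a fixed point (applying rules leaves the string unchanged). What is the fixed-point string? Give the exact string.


Step 0: DDD
Step 1: CFFCFFCFF
Step 2: CFFCFFCFF  (unchanged — fixed point at step 1)

Answer: CFFCFFCFF


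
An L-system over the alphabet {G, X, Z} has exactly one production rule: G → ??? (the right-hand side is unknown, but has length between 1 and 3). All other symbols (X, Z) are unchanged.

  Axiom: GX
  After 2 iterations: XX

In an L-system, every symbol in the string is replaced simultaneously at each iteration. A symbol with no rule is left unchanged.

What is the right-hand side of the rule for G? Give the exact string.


Trying G → X:
  Step 0: GX
  Step 1: XX
  Step 2: XX
Matches the given result.

Answer: X


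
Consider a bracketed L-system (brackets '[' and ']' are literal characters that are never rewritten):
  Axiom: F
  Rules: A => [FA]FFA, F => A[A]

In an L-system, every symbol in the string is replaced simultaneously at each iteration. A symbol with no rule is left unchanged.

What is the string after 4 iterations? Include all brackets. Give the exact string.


Step 0: F
Step 1: A[A]
Step 2: [FA]FFA[[FA]FFA]
Step 3: [A[A][FA]FFA]A[A]A[A][FA]FFA[[A[A][FA]FFA]A[A]A[A][FA]FFA]
Step 4: [[FA]FFA[[FA]FFA][A[A][FA]FFA]A[A]A[A][FA]FFA][FA]FFA[[FA]FFA][FA]FFA[[FA]FFA][A[A][FA]FFA]A[A]A[A][FA]FFA[[[FA]FFA[[FA]FFA][A[A][FA]FFA]A[A]A[A][FA]FFA][FA]FFA[[FA]FFA][FA]FFA[[FA]FFA][A[A][FA]FFA]A[A]A[A][FA]FFA]

Answer: [[FA]FFA[[FA]FFA][A[A][FA]FFA]A[A]A[A][FA]FFA][FA]FFA[[FA]FFA][FA]FFA[[FA]FFA][A[A][FA]FFA]A[A]A[A][FA]FFA[[[FA]FFA[[FA]FFA][A[A][FA]FFA]A[A]A[A][FA]FFA][FA]FFA[[FA]FFA][FA]FFA[[FA]FFA][A[A][FA]FFA]A[A]A[A][FA]FFA]


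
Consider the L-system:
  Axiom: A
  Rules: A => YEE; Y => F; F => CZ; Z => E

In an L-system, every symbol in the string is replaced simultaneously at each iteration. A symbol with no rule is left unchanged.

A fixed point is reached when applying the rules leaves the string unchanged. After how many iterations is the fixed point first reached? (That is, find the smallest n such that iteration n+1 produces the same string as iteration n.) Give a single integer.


Answer: 4

Derivation:
Step 0: A
Step 1: YEE
Step 2: FEE
Step 3: CZEE
Step 4: CEEE
Step 5: CEEE  (unchanged — fixed point at step 4)


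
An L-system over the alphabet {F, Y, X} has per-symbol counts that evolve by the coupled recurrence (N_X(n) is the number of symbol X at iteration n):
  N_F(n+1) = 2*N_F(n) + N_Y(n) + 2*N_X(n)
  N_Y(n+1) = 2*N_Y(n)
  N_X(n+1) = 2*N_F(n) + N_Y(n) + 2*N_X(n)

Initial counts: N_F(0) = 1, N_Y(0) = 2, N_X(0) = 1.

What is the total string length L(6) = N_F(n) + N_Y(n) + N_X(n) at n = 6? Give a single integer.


Step 0: N_F=1, N_Y=2, N_X=1, L=4
Step 1: N_F=6, N_Y=4, N_X=6, L=16
Step 2: N_F=28, N_Y=8, N_X=28, L=64
Step 3: N_F=120, N_Y=16, N_X=120, L=256
Step 4: N_F=496, N_Y=32, N_X=496, L=1024
Step 5: N_F=2016, N_Y=64, N_X=2016, L=4096
Step 6: N_F=8128, N_Y=128, N_X=8128, L=16384

Answer: 16384


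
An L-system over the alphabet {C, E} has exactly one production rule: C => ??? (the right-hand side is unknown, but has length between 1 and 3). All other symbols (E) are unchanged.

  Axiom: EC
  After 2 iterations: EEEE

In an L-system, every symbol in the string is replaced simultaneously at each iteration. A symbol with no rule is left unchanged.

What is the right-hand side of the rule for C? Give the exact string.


Trying C => EEE:
  Step 0: EC
  Step 1: EEEE
  Step 2: EEEE
Matches the given result.

Answer: EEE


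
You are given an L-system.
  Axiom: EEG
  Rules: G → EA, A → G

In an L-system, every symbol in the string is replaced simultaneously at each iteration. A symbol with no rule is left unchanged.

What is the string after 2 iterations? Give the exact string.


Answer: EEEG

Derivation:
Step 0: EEG
Step 1: EEEA
Step 2: EEEG


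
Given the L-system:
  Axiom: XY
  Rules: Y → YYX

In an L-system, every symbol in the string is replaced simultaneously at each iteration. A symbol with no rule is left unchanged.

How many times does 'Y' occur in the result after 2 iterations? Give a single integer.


Step 0: XY  (1 'Y')
Step 1: XYYX  (2 'Y')
Step 2: XYYXYYXX  (4 'Y')

Answer: 4


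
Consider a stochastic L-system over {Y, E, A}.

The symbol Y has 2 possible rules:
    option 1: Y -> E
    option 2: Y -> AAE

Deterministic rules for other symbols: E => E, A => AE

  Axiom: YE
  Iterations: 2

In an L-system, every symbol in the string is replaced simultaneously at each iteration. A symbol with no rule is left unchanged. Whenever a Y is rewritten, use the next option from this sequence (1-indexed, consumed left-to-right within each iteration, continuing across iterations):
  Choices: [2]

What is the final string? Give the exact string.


Answer: AEAEEE

Derivation:
Step 0: YE
Step 1: AAEE  (used choices [2])
Step 2: AEAEEE  (used choices [])


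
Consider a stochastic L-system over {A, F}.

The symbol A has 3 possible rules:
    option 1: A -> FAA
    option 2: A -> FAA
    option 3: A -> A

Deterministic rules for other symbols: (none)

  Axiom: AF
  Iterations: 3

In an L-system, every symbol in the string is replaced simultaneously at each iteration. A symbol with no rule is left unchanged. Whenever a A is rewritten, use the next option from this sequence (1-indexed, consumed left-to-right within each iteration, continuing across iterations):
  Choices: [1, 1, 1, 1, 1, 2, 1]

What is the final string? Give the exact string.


Answer: FFFAAFAAFFAAFAAF

Derivation:
Step 0: AF
Step 1: FAAF  (used choices [1])
Step 2: FFAAFAAF  (used choices [1, 1])
Step 3: FFFAAFAAFFAAFAAF  (used choices [1, 1, 2, 1])


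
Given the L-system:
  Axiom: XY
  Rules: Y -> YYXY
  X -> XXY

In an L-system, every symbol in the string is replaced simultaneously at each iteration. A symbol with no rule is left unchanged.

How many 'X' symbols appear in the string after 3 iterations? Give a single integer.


Step 0: XY  (1 'X')
Step 1: XXYYYXY  (3 'X')
Step 2: XXYXXYYYXYYYXYYYXYXXYYYXY  (10 'X')
Step 3: XXYXXYYYXYXXYXXYYYXYYYXYYYXYXXYYYXYYYXYYYXYXXYYYXYYYXYYYXYXXYYYXYXXYXXYYYXYYYXYYYXYXXYYYXY  (35 'X')

Answer: 35


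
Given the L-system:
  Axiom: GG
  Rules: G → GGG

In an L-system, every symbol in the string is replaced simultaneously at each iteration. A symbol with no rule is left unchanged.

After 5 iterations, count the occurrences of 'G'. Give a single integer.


Step 0: GG  (2 'G')
Step 1: GGGGGG  (6 'G')
Step 2: GGGGGGGGGGGGGGGGGG  (18 'G')
Step 3: GGGGGGGGGGGGGGGGGGGGGGGGGGGGGGGGGGGGGGGGGGGGGGGGGGGGGG  (54 'G')
Step 4: GGGGGGGGGGGGGGGGGGGGGGGGGGGGGGGGGGGGGGGGGGGGGGGGGGGGGGGGGGGGGGGGGGGGGGGGGGGGGGGGGGGGGGGGGGGGGGGGGGGGGGGGGGGGGGGGGGGGGGGGGGGGGGGGGGGGGGGGGGGGGGGGGGGGGGGGGGGGGGGGGG  (162 'G')
Step 5: GGGGGGGGGGGGGGGGGGGGGGGGGGGGGGGGGGGGGGGGGGGGGGGGGGGGGGGGGGGGGGGGGGGGGGGGGGGGGGGGGGGGGGGGGGGGGGGGGGGGGGGGGGGGGGGGGGGGGGGGGGGGGGGGGGGGGGGGGGGGGGGGGGGGGGGGGGGGGGGGGGGGGGGGGGGGGGGGGGGGGGGGGGGGGGGGGGGGGGGGGGGGGGGGGGGGGGGGGGGGGGGGGGGGGGGGGGGGGGGGGGGGGGGGGGGGGGGGGGGGGGGGGGGGGGGGGGGGGGGGGGGGGGGGGGGGGGGGGGGGGGGGGGGGGGGGGGGGGGGGGGGGGGGGGGGGGGGGGGGGGGGGGGGGGGGGGGGGGGGGGGGGGGGGGGGGGGGGGGGGGGGGGGGGGGGGGGGGGGGGGGGGGGGGGGGGGGGGGGGGGGGGGGGGGGGGGGGGGGGGGGGGGGGGGGGGGGGGGGGGGGGGGGGGGGGGGGGGGGGGGGGGGG  (486 'G')

Answer: 486


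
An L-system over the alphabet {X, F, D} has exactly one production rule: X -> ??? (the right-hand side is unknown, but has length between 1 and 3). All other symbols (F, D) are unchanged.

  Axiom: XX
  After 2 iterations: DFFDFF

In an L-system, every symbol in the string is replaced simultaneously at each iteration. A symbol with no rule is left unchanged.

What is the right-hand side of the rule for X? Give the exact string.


Trying X -> DFF:
  Step 0: XX
  Step 1: DFFDFF
  Step 2: DFFDFF
Matches the given result.

Answer: DFF


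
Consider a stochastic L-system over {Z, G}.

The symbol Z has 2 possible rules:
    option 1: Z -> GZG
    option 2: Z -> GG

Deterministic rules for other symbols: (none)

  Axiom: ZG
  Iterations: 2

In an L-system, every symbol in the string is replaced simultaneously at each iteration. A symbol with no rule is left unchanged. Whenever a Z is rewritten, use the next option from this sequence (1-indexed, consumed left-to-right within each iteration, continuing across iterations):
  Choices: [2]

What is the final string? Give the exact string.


Step 0: ZG
Step 1: GGG  (used choices [2])
Step 2: GGG  (used choices [])

Answer: GGG


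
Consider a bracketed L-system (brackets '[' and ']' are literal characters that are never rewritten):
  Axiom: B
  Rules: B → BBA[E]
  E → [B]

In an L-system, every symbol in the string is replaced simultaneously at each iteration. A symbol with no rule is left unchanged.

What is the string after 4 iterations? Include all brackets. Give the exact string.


Step 0: B
Step 1: BBA[E]
Step 2: BBA[E]BBA[E]A[[B]]
Step 3: BBA[E]BBA[E]A[[B]]BBA[E]BBA[E]A[[B]]A[[BBA[E]]]
Step 4: BBA[E]BBA[E]A[[B]]BBA[E]BBA[E]A[[B]]A[[BBA[E]]]BBA[E]BBA[E]A[[B]]BBA[E]BBA[E]A[[B]]A[[BBA[E]]]A[[BBA[E]BBA[E]A[[B]]]]

Answer: BBA[E]BBA[E]A[[B]]BBA[E]BBA[E]A[[B]]A[[BBA[E]]]BBA[E]BBA[E]A[[B]]BBA[E]BBA[E]A[[B]]A[[BBA[E]]]A[[BBA[E]BBA[E]A[[B]]]]


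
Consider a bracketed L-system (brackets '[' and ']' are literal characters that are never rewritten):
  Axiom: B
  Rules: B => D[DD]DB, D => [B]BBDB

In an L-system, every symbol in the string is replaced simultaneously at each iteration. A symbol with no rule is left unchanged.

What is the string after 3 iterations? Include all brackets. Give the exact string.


Step 0: B
Step 1: D[DD]DB
Step 2: [B]BBDB[[B]BBDB[B]BBDB][B]BBDBD[DD]DB
Step 3: [D[DD]DB]D[DD]DBD[DD]DB[B]BBDBD[DD]DB[[D[DD]DB]D[DD]DBD[DD]DB[B]BBDBD[DD]DB[D[DD]DB]D[DD]DBD[DD]DB[B]BBDBD[DD]DB][D[DD]DB]D[DD]DBD[DD]DB[B]BBDBD[DD]DB[B]BBDB[[B]BBDB[B]BBDB][B]BBDBD[DD]DB

Answer: [D[DD]DB]D[DD]DBD[DD]DB[B]BBDBD[DD]DB[[D[DD]DB]D[DD]DBD[DD]DB[B]BBDBD[DD]DB[D[DD]DB]D[DD]DBD[DD]DB[B]BBDBD[DD]DB][D[DD]DB]D[DD]DBD[DD]DB[B]BBDBD[DD]DB[B]BBDB[[B]BBDB[B]BBDB][B]BBDBD[DD]DB


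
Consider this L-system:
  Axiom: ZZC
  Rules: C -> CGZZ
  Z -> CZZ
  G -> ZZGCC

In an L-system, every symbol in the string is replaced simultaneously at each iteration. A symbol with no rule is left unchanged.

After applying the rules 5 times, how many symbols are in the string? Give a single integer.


Step 0: length = 3
Step 1: length = 10
Step 2: length = 35
Step 3: length = 124
Step 4: length = 441
Step 5: length = 1570

Answer: 1570


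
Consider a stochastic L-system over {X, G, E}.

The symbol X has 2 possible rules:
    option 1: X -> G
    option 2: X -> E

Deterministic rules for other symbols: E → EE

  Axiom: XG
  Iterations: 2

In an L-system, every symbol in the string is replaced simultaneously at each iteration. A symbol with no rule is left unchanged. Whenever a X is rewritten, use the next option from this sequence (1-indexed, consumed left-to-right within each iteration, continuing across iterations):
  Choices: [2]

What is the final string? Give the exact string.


Answer: EEG

Derivation:
Step 0: XG
Step 1: EG  (used choices [2])
Step 2: EEG  (used choices [])


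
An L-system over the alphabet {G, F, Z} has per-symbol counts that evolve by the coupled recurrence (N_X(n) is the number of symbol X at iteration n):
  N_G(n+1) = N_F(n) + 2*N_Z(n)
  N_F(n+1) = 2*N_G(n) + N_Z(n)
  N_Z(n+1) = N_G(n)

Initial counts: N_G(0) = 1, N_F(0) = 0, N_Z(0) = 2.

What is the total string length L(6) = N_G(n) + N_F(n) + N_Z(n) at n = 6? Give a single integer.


Answer: 379

Derivation:
Step 0: N_G=1, N_F=0, N_Z=2, L=3
Step 1: N_G=4, N_F=4, N_Z=1, L=9
Step 2: N_G=6, N_F=9, N_Z=4, L=19
Step 3: N_G=17, N_F=16, N_Z=6, L=39
Step 4: N_G=28, N_F=40, N_Z=17, L=85
Step 5: N_G=74, N_F=73, N_Z=28, L=175
Step 6: N_G=129, N_F=176, N_Z=74, L=379


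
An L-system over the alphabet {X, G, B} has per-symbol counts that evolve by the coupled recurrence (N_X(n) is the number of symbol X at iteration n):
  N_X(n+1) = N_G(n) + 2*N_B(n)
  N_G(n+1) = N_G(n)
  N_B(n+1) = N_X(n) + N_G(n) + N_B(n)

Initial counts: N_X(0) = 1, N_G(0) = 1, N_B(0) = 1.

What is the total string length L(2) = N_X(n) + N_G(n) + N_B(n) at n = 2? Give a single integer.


Answer: 15

Derivation:
Step 0: N_X=1, N_G=1, N_B=1, L=3
Step 1: N_X=3, N_G=1, N_B=3, L=7
Step 2: N_X=7, N_G=1, N_B=7, L=15


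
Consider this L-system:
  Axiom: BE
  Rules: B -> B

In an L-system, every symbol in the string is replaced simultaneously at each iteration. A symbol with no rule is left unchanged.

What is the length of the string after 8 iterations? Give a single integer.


Step 0: length = 2
Step 1: length = 2
Step 2: length = 2
Step 3: length = 2
Step 4: length = 2
Step 5: length = 2
Step 6: length = 2
Step 7: length = 2
Step 8: length = 2

Answer: 2


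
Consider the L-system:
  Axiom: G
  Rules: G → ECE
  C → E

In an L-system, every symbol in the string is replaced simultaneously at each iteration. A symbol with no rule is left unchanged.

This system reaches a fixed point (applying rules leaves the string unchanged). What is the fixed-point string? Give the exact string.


Step 0: G
Step 1: ECE
Step 2: EEE
Step 3: EEE  (unchanged — fixed point at step 2)

Answer: EEE


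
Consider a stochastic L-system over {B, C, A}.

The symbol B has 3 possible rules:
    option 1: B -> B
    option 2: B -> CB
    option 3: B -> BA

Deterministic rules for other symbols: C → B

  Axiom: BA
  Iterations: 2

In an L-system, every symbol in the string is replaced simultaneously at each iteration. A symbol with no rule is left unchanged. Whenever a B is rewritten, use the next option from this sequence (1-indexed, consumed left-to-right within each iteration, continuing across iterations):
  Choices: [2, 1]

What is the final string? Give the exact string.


Answer: BBA

Derivation:
Step 0: BA
Step 1: CBA  (used choices [2])
Step 2: BBA  (used choices [1])


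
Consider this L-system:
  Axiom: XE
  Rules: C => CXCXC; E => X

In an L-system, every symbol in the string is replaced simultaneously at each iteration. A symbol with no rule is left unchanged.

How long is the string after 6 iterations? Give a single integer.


Step 0: length = 2
Step 1: length = 2
Step 2: length = 2
Step 3: length = 2
Step 4: length = 2
Step 5: length = 2
Step 6: length = 2

Answer: 2


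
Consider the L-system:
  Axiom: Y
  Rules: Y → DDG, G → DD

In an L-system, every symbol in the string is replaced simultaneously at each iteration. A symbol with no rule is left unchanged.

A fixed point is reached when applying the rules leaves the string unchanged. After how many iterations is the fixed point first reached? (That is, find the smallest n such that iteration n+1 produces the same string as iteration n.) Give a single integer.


Answer: 2

Derivation:
Step 0: Y
Step 1: DDG
Step 2: DDDD
Step 3: DDDD  (unchanged — fixed point at step 2)


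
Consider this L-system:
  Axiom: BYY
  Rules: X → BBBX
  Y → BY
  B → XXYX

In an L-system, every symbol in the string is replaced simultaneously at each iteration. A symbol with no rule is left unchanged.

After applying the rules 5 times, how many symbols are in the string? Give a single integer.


Answer: 1270

Derivation:
Step 0: length = 3
Step 1: length = 8
Step 2: length = 26
Step 3: length = 94
Step 4: length = 342
Step 5: length = 1270


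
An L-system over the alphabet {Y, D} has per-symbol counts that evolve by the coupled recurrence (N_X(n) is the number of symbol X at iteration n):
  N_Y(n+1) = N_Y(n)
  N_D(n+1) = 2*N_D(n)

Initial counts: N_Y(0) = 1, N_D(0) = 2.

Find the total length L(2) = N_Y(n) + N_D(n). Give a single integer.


Step 0: N_Y=1, N_D=2, L=3
Step 1: N_Y=1, N_D=4, L=5
Step 2: N_Y=1, N_D=8, L=9

Answer: 9


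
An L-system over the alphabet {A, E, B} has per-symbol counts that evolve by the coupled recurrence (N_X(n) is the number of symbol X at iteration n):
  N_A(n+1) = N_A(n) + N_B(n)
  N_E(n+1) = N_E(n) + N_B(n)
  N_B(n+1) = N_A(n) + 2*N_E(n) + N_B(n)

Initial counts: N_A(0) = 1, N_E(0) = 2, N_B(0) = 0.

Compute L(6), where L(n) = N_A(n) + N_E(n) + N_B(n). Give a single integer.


Step 0: N_A=1, N_E=2, N_B=0, L=3
Step 1: N_A=1, N_E=2, N_B=5, L=8
Step 2: N_A=6, N_E=7, N_B=10, L=23
Step 3: N_A=16, N_E=17, N_B=30, L=63
Step 4: N_A=46, N_E=47, N_B=80, L=173
Step 5: N_A=126, N_E=127, N_B=220, L=473
Step 6: N_A=346, N_E=347, N_B=600, L=1293

Answer: 1293


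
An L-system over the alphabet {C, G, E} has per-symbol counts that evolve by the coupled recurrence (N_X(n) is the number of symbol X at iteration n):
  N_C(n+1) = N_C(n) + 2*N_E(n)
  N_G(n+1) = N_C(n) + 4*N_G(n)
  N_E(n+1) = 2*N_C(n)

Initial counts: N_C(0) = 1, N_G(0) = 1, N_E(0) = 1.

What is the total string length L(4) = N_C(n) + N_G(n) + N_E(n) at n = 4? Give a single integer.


Step 0: N_C=1, N_G=1, N_E=1, L=3
Step 1: N_C=3, N_G=5, N_E=2, L=10
Step 2: N_C=7, N_G=23, N_E=6, L=36
Step 3: N_C=19, N_G=99, N_E=14, L=132
Step 4: N_C=47, N_G=415, N_E=38, L=500

Answer: 500


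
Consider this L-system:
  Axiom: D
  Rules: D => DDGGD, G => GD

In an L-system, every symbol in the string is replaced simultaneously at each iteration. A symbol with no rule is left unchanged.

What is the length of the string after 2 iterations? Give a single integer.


Answer: 19

Derivation:
Step 0: length = 1
Step 1: length = 5
Step 2: length = 19


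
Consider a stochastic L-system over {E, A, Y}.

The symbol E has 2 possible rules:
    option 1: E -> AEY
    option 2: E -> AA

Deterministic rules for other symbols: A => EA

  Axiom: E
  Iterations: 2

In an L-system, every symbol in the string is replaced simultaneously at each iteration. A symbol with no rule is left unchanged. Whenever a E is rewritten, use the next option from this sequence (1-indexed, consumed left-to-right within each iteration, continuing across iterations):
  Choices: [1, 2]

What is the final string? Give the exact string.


Step 0: E
Step 1: AEY  (used choices [1])
Step 2: EAAAY  (used choices [2])

Answer: EAAAY


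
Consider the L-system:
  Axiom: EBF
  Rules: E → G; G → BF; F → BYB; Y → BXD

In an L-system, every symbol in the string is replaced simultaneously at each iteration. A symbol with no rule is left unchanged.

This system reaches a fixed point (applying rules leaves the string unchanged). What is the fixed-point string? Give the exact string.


Step 0: EBF
Step 1: GBBYB
Step 2: BFBBBXDB
Step 3: BBYBBBBXDB
Step 4: BBBXDBBBBXDB
Step 5: BBBXDBBBBXDB  (unchanged — fixed point at step 4)

Answer: BBBXDBBBBXDB


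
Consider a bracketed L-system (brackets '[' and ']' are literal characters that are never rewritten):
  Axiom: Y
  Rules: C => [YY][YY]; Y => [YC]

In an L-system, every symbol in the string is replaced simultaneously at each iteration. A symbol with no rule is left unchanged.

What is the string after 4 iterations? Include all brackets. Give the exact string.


Answer: [[[[YC][YY][YY]][[YC][YC]][[YC][YC]]][[[YC][YY][YY]][[YC][YY][YY]]][[[YC][YY][YY]][[YC][YY][YY]]]]

Derivation:
Step 0: Y
Step 1: [YC]
Step 2: [[YC][YY][YY]]
Step 3: [[[YC][YY][YY]][[YC][YC]][[YC][YC]]]
Step 4: [[[[YC][YY][YY]][[YC][YC]][[YC][YC]]][[[YC][YY][YY]][[YC][YY][YY]]][[[YC][YY][YY]][[YC][YY][YY]]]]


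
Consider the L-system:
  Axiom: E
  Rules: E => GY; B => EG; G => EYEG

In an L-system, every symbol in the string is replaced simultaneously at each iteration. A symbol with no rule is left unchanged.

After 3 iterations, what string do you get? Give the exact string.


Step 0: E
Step 1: GY
Step 2: EYEGY
Step 3: GYYGYEYEGY

Answer: GYYGYEYEGY


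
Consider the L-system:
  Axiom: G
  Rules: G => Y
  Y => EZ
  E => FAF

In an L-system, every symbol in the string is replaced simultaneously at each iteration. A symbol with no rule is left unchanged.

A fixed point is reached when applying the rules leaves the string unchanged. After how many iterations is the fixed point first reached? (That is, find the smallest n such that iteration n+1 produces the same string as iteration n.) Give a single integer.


Step 0: G
Step 1: Y
Step 2: EZ
Step 3: FAFZ
Step 4: FAFZ  (unchanged — fixed point at step 3)

Answer: 3


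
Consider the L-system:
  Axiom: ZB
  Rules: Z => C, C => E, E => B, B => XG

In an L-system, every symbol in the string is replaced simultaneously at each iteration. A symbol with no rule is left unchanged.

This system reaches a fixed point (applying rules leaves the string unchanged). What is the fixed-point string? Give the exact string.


Answer: XGXG

Derivation:
Step 0: ZB
Step 1: CXG
Step 2: EXG
Step 3: BXG
Step 4: XGXG
Step 5: XGXG  (unchanged — fixed point at step 4)


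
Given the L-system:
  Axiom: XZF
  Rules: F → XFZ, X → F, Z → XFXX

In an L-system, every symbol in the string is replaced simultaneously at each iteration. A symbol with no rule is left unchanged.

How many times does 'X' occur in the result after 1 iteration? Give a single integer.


Answer: 4

Derivation:
Step 0: XZF  (1 'X')
Step 1: FXFXXXFZ  (4 'X')


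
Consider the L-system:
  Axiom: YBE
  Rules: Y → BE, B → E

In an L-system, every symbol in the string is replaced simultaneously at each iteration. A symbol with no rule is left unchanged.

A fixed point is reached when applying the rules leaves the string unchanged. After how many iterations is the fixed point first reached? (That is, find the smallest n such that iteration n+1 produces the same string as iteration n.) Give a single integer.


Step 0: YBE
Step 1: BEEE
Step 2: EEEE
Step 3: EEEE  (unchanged — fixed point at step 2)

Answer: 2


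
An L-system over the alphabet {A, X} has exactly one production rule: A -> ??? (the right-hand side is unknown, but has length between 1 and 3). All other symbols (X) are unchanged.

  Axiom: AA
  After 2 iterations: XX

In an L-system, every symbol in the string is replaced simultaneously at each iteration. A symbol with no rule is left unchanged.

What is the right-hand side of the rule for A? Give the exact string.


Trying A -> X:
  Step 0: AA
  Step 1: XX
  Step 2: XX
Matches the given result.

Answer: X


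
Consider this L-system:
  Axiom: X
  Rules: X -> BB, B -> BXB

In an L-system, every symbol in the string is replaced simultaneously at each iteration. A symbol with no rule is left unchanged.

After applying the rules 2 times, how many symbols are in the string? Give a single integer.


Answer: 6

Derivation:
Step 0: length = 1
Step 1: length = 2
Step 2: length = 6
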